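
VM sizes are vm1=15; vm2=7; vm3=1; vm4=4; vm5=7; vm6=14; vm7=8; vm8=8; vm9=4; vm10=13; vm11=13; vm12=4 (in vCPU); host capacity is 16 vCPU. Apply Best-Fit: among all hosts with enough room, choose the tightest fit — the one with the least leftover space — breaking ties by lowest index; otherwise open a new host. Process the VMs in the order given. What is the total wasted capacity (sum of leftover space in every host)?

14

Put vm1 (15 vCPU) in host 1; 1 vCPU remain.
Put vm2 (7 vCPU) in host 2; 9 vCPU remain.
Put vm3 (1 vCPU) in host 1; 0 vCPU remain.
Put vm4 (4 vCPU) in host 2; 5 vCPU remain.
Put vm5 (7 vCPU) in host 3; 9 vCPU remain.
Put vm6 (14 vCPU) in host 4; 2 vCPU remain.
Put vm7 (8 vCPU) in host 3; 1 vCPU remain.
Put vm8 (8 vCPU) in host 5; 8 vCPU remain.
Put vm9 (4 vCPU) in host 2; 1 vCPU remain.
Put vm10 (13 vCPU) in host 6; 3 vCPU remain.
Put vm11 (13 vCPU) in host 7; 3 vCPU remain.
Put vm12 (4 vCPU) in host 5; 4 vCPU remain.
7 hosts × 16 vCPU = 112 vCPU; used 98 vCPU; unused 14 vCPU.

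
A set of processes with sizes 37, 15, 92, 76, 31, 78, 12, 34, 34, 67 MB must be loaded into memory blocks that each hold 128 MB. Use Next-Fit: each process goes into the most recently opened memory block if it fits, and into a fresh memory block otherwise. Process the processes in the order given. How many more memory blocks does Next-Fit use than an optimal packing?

Next-Fit: [37,15] [92] [76,31] [78,12,34] [34,67] → 5 memory blocks.
Total size 476 MB; any packing needs at least ⌈476/128⌉ = 4 memory blocks.
An optimal packing achieves that bound: [92,34] [78,37,12] [76,34,15] [67,31] → 4 memory blocks.
Excess: 5 − 4 = 1.

1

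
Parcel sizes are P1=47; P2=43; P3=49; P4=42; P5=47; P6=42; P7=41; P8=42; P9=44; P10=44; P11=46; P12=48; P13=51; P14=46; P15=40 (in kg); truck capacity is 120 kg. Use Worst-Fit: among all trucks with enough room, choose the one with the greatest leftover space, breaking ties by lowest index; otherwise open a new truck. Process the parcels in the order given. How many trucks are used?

8 trucks

Put P1 (47 kg) in truck 1; 73 kg remain.
Put P2 (43 kg) in truck 1; 30 kg remain.
Put P3 (49 kg) in truck 2; 71 kg remain.
Put P4 (42 kg) in truck 2; 29 kg remain.
Put P5 (47 kg) in truck 3; 73 kg remain.
Put P6 (42 kg) in truck 3; 31 kg remain.
Put P7 (41 kg) in truck 4; 79 kg remain.
Put P8 (42 kg) in truck 4; 37 kg remain.
Put P9 (44 kg) in truck 5; 76 kg remain.
Put P10 (44 kg) in truck 5; 32 kg remain.
Put P11 (46 kg) in truck 6; 74 kg remain.
Put P12 (48 kg) in truck 6; 26 kg remain.
Put P13 (51 kg) in truck 7; 69 kg remain.
Put P14 (46 kg) in truck 7; 23 kg remain.
Put P15 (40 kg) in truck 8; 80 kg remain.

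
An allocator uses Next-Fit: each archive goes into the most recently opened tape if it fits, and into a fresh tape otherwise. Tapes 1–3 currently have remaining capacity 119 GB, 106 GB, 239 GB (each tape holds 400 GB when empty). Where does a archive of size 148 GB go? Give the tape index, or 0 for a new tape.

Next-Fit only looks at tape 3, which has 239 GB free.
148 GB fits there.

3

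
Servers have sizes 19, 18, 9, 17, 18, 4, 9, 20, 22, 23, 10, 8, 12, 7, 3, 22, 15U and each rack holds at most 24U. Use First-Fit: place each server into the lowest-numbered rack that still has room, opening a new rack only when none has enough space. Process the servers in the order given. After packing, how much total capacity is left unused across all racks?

52

rack 1: place 19U, 5U left
rack 2: place 18U, 6U left
rack 3: place 9U, 15U left
rack 4: place 17U, 7U left
rack 5: place 18U, 6U left
rack 1: place 4U, 1U left
rack 3: place 9U, 6U left
rack 6: place 20U, 4U left
rack 7: place 22U, 2U left
rack 8: place 23U, 1U left
rack 9: place 10U, 14U left
rack 9: place 8U, 6U left
rack 10: place 12U, 12U left
rack 4: place 7U, 0U left
rack 2: place 3U, 3U left
rack 11: place 22U, 2U left
rack 12: place 15U, 9U left
12 racks × 24U = 288U; used 236U; unused 52U.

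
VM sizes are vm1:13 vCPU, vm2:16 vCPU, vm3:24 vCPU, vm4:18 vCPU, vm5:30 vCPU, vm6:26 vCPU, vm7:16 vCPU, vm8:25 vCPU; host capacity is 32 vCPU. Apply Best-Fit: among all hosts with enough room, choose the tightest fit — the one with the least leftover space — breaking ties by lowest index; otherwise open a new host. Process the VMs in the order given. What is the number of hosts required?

Put vm1 (13 vCPU) in host 1; 19 vCPU remain.
Put vm2 (16 vCPU) in host 1; 3 vCPU remain.
Put vm3 (24 vCPU) in host 2; 8 vCPU remain.
Put vm4 (18 vCPU) in host 3; 14 vCPU remain.
Put vm5 (30 vCPU) in host 4; 2 vCPU remain.
Put vm6 (26 vCPU) in host 5; 6 vCPU remain.
Put vm7 (16 vCPU) in host 6; 16 vCPU remain.
Put vm8 (25 vCPU) in host 7; 7 vCPU remain.

7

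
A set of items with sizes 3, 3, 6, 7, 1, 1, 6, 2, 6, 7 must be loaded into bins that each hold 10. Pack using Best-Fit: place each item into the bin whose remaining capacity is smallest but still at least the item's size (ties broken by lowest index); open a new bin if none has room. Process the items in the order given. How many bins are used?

bin 1: place 3, 7 left
bin 1: place 3, 4 left
bin 2: place 6, 4 left
bin 3: place 7, 3 left
bin 3: place 1, 2 left
bin 3: place 1, 1 left
bin 4: place 6, 4 left
bin 1: place 2, 2 left
bin 5: place 6, 4 left
bin 6: place 7, 3 left
Final bins: [3,3,2] [6] [7,1,1] [6] [6] [7].

6 bins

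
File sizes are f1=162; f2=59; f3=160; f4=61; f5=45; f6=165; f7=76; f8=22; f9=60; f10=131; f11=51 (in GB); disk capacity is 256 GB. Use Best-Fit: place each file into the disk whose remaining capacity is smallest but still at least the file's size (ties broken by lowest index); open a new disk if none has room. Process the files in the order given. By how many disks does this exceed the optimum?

Best-Fit: [162,59,22] [160,61] [45,165] [76,60,51] [131] → 5 disks.
Total size 992 GB; any packing needs at least ⌈992/256⌉ = 4 disks.
An optimal packing achieves that bound: [165,76] [162,61,22] [160,51,45] [131,60,59] → 4 disks.
Excess: 5 − 4 = 1.

1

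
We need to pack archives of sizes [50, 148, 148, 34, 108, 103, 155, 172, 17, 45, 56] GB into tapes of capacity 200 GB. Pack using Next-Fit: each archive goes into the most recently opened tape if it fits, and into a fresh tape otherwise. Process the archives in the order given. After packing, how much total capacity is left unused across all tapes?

364

Put 50 GB in tape 1; 150 GB remain.
Put 148 GB in tape 1; 2 GB remain.
Put 148 GB in tape 2; 52 GB remain.
Put 34 GB in tape 2; 18 GB remain.
Put 108 GB in tape 3; 92 GB remain.
Put 103 GB in tape 4; 97 GB remain.
Put 155 GB in tape 5; 45 GB remain.
Put 172 GB in tape 6; 28 GB remain.
Put 17 GB in tape 6; 11 GB remain.
Put 45 GB in tape 7; 155 GB remain.
Put 56 GB in tape 7; 99 GB remain.
7 tapes × 200 GB = 1400 GB; used 1036 GB; unused 364 GB.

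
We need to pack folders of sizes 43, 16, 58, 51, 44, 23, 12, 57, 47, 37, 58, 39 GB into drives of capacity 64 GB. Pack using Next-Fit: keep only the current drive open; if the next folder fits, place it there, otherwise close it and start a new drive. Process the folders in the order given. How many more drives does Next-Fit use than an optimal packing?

1

Next-Fit: [43,16] [58] [51] [44] [23,12] [57] [47] [37] [58] [39] → 10 drives.
9 folders exceed 32 GB (half the capacity), and no two of those can share a drive, so at least 9 drives are needed.
An optimal packing achieves that bound: [58] [58] [57] [51,12] [47,16] [44] [43] [39,23] [37] → 9 drives.
Excess: 10 − 9 = 1.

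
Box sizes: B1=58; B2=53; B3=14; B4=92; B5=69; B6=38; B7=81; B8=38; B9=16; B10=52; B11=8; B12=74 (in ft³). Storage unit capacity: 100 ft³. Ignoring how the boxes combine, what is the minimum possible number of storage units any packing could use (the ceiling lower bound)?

Total size = 58 + 53 + 14 + 92 + 69 + 38 + 81 + 38 + 16 + 52 + 8 + 74 = 593 ft³.
⌈593 / 100⌉ = 6.

6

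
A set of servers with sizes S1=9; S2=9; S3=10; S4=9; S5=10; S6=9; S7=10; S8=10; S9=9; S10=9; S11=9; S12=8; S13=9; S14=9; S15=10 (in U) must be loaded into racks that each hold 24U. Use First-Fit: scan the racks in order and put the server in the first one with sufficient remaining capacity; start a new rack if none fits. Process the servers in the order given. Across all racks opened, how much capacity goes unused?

53

S1 (9U) → rack 1 (remaining 15U)
S2 (9U) → rack 1 (remaining 6U)
S3 (10U) → rack 2 (remaining 14U)
S4 (9U) → rack 2 (remaining 5U)
S5 (10U) → rack 3 (remaining 14U)
S6 (9U) → rack 3 (remaining 5U)
S7 (10U) → rack 4 (remaining 14U)
S8 (10U) → rack 4 (remaining 4U)
S9 (9U) → rack 5 (remaining 15U)
S10 (9U) → rack 5 (remaining 6U)
S11 (9U) → rack 6 (remaining 15U)
S12 (8U) → rack 6 (remaining 7U)
S13 (9U) → rack 7 (remaining 15U)
S14 (9U) → rack 7 (remaining 6U)
S15 (10U) → rack 8 (remaining 14U)
8 racks × 24U = 192U; used 139U; unused 53U.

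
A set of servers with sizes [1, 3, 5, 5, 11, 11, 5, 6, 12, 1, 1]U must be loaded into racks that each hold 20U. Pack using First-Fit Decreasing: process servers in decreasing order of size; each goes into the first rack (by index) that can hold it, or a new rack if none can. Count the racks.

4 racks

Sorted descending: 12, 11, 11, 6, 5, 5, 5, 3, 1, 1, 1.
12U → rack 1 (remaining 8U)
11U → rack 2 (remaining 9U)
11U → rack 3 (remaining 9U)
6U → rack 1 (remaining 2U)
5U → rack 2 (remaining 4U)
5U → rack 3 (remaining 4U)
5U → rack 4 (remaining 15U)
3U → rack 2 (remaining 1U)
1U → rack 1 (remaining 1U)
1U → rack 1 (remaining 0U)
1U → rack 2 (remaining 0U)
Final racks: [12,6,1,1] [11,5,3,1] [11,5] [5].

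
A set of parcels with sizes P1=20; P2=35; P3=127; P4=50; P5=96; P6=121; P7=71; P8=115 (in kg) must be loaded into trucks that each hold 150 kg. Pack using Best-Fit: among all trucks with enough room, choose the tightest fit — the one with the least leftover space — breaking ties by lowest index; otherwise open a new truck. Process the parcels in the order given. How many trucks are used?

Put P1 (20 kg) in truck 1; 130 kg remain.
Put P2 (35 kg) in truck 1; 95 kg remain.
Put P3 (127 kg) in truck 2; 23 kg remain.
Put P4 (50 kg) in truck 1; 45 kg remain.
Put P5 (96 kg) in truck 3; 54 kg remain.
Put P6 (121 kg) in truck 4; 29 kg remain.
Put P7 (71 kg) in truck 5; 79 kg remain.
Put P8 (115 kg) in truck 6; 35 kg remain.
Final trucks: [20,35,50] [127] [96] [121] [71] [115].

6 trucks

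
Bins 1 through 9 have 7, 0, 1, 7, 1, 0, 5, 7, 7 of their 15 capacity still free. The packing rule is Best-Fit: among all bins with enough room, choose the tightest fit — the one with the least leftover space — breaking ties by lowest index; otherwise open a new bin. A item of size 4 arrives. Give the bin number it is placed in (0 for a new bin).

Bins with room: bin 1 (7), bin 4 (7), bin 7 (5), bin 8 (7), bin 9 (7).
Tightest fit is bin 7 with 5 free.

7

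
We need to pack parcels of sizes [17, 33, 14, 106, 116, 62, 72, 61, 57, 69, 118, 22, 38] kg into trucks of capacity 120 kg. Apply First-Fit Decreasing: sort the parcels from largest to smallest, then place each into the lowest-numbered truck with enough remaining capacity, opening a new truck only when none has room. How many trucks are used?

Sorted descending: 118, 116, 106, 72, 69, 62, 61, 57, 38, 33, 22, 17, 14.
118 kg → truck 1 (remaining 2 kg)
116 kg → truck 2 (remaining 4 kg)
106 kg → truck 3 (remaining 14 kg)
72 kg → truck 4 (remaining 48 kg)
69 kg → truck 5 (remaining 51 kg)
62 kg → truck 6 (remaining 58 kg)
61 kg → truck 7 (remaining 59 kg)
57 kg → truck 6 (remaining 1 kg)
38 kg → truck 4 (remaining 10 kg)
33 kg → truck 5 (remaining 18 kg)
22 kg → truck 7 (remaining 37 kg)
17 kg → truck 5 (remaining 1 kg)
14 kg → truck 3 (remaining 0 kg)

7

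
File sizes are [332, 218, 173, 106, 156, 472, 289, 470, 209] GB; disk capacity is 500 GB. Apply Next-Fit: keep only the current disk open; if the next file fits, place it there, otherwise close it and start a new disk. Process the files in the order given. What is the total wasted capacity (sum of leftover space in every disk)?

1075

Put 332 GB in disk 1; 168 GB remain.
Put 218 GB in disk 2; 282 GB remain.
Put 173 GB in disk 2; 109 GB remain.
Put 106 GB in disk 2; 3 GB remain.
Put 156 GB in disk 3; 344 GB remain.
Put 472 GB in disk 4; 28 GB remain.
Put 289 GB in disk 5; 211 GB remain.
Put 470 GB in disk 6; 30 GB remain.
Put 209 GB in disk 7; 291 GB remain.
7 disks × 500 GB = 3500 GB; used 2425 GB; unused 1075 GB.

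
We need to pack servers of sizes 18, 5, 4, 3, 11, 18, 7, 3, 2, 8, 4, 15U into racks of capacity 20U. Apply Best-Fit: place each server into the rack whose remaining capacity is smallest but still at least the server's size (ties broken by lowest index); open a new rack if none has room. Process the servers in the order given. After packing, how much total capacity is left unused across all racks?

22

18U → rack 1 (remaining 2U)
5U → rack 2 (remaining 15U)
4U → rack 2 (remaining 11U)
3U → rack 2 (remaining 8U)
11U → rack 3 (remaining 9U)
18U → rack 4 (remaining 2U)
7U → rack 2 (remaining 1U)
3U → rack 3 (remaining 6U)
2U → rack 1 (remaining 0U)
8U → rack 5 (remaining 12U)
4U → rack 3 (remaining 2U)
15U → rack 6 (remaining 5U)
6 racks × 20U = 120U; used 98U; unused 22U.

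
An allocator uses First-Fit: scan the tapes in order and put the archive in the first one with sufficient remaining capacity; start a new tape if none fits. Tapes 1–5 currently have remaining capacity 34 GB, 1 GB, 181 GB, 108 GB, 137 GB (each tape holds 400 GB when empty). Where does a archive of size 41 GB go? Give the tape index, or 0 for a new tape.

3

Tapes with room: tape 3 (181 GB), tape 4 (108 GB), tape 5 (137 GB).
The first with room is tape 3.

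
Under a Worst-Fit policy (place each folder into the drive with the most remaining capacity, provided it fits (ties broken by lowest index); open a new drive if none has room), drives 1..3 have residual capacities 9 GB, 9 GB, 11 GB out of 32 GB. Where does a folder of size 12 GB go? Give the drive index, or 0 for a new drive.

No drive has ≥ 12 GB free, so a new drive is opened.

0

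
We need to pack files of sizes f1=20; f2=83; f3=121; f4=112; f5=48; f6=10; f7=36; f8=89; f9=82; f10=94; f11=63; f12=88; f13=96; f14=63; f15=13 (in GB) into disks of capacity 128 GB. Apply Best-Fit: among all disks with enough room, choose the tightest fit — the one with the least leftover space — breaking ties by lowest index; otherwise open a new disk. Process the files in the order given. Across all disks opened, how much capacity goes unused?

262

disk 1: place f1 (20 GB), 108 GB left
disk 1: place f2 (83 GB), 25 GB left
disk 2: place f3 (121 GB), 7 GB left
disk 3: place f4 (112 GB), 16 GB left
disk 4: place f5 (48 GB), 80 GB left
disk 3: place f6 (10 GB), 6 GB left
disk 4: place f7 (36 GB), 44 GB left
disk 5: place f8 (89 GB), 39 GB left
disk 6: place f9 (82 GB), 46 GB left
disk 7: place f10 (94 GB), 34 GB left
disk 8: place f11 (63 GB), 65 GB left
disk 9: place f12 (88 GB), 40 GB left
disk 10: place f13 (96 GB), 32 GB left
disk 8: place f14 (63 GB), 2 GB left
disk 1: place f15 (13 GB), 12 GB left
10 disks × 128 GB = 1280 GB; used 1018 GB; unused 262 GB.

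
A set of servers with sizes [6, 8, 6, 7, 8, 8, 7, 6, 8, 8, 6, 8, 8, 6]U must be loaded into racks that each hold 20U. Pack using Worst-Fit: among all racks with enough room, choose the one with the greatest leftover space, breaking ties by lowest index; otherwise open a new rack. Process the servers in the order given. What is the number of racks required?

Put 6U in rack 1; 14U remain.
Put 8U in rack 1; 6U remain.
Put 6U in rack 1; 0U remain.
Put 7U in rack 2; 13U remain.
Put 8U in rack 2; 5U remain.
Put 8U in rack 3; 12U remain.
Put 7U in rack 3; 5U remain.
Put 6U in rack 4; 14U remain.
Put 8U in rack 4; 6U remain.
Put 8U in rack 5; 12U remain.
Put 6U in rack 5; 6U remain.
Put 8U in rack 6; 12U remain.
Put 8U in rack 6; 4U remain.
Put 6U in rack 4; 0U remain.
Final racks: [6,8,6] [7,8] [8,7] [6,8,6] [8,6] [8,8].

6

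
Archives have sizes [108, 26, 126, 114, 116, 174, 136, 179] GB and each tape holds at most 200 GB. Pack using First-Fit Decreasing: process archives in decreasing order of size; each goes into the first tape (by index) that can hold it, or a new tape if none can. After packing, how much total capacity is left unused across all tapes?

Sorted descending: 179, 174, 136, 126, 116, 114, 108, 26.
Put 179 GB in tape 1; 21 GB remain.
Put 174 GB in tape 2; 26 GB remain.
Put 136 GB in tape 3; 64 GB remain.
Put 126 GB in tape 4; 74 GB remain.
Put 116 GB in tape 5; 84 GB remain.
Put 114 GB in tape 6; 86 GB remain.
Put 108 GB in tape 7; 92 GB remain.
Put 26 GB in tape 2; 0 GB remain.
7 tapes × 200 GB = 1400 GB; used 979 GB; unused 421 GB.

421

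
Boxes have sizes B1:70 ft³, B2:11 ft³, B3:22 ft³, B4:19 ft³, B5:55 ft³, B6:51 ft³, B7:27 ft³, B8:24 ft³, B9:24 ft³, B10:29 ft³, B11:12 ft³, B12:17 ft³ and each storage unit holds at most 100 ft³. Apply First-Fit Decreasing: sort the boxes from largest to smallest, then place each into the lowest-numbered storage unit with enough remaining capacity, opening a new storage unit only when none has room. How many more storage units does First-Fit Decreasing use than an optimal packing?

First-Fit Decreasing: [70,29] [55,27,17] [51,24,24] [22,19,12,11] → 4 storage units.
Total size 361 ft³; any packing needs at least ⌈361/100⌉ = 4 storage units.
So 4 is already optimal.

0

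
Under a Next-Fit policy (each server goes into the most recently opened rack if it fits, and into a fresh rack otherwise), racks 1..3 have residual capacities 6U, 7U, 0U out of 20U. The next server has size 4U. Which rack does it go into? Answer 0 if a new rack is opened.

Next-Fit only looks at rack 3, which has 0U free.
4U does not fit, so a new rack is opened.

0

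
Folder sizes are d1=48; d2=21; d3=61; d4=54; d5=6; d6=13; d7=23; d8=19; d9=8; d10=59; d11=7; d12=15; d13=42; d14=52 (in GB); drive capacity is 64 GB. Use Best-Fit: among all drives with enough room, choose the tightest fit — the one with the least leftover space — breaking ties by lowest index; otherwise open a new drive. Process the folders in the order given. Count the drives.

8 drives

d1 (48 GB) → drive 1 (remaining 16 GB)
d2 (21 GB) → drive 2 (remaining 43 GB)
d3 (61 GB) → drive 3 (remaining 3 GB)
d4 (54 GB) → drive 4 (remaining 10 GB)
d5 (6 GB) → drive 4 (remaining 4 GB)
d6 (13 GB) → drive 1 (remaining 3 GB)
d7 (23 GB) → drive 2 (remaining 20 GB)
d8 (19 GB) → drive 2 (remaining 1 GB)
d9 (8 GB) → drive 5 (remaining 56 GB)
d10 (59 GB) → drive 6 (remaining 5 GB)
d11 (7 GB) → drive 5 (remaining 49 GB)
d12 (15 GB) → drive 5 (remaining 34 GB)
d13 (42 GB) → drive 7 (remaining 22 GB)
d14 (52 GB) → drive 8 (remaining 12 GB)
Final drives: [48,13] [21,23,19] [61] [54,6] [8,7,15] [59] [42] [52].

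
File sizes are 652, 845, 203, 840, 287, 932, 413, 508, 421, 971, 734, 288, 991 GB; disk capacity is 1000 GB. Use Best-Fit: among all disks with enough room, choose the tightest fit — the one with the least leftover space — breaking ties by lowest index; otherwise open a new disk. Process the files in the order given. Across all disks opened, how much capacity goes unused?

Put 652 GB in disk 1; 348 GB remain.
Put 845 GB in disk 2; 155 GB remain.
Put 203 GB in disk 1; 145 GB remain.
Put 840 GB in disk 3; 160 GB remain.
Put 287 GB in disk 4; 713 GB remain.
Put 932 GB in disk 5; 68 GB remain.
Put 413 GB in disk 4; 300 GB remain.
Put 508 GB in disk 6; 492 GB remain.
Put 421 GB in disk 6; 71 GB remain.
Put 971 GB in disk 7; 29 GB remain.
Put 734 GB in disk 8; 266 GB remain.
Put 288 GB in disk 4; 12 GB remain.
Put 991 GB in disk 9; 9 GB remain.
9 disks × 1000 GB = 9000 GB; used 8085 GB; unused 915 GB.

915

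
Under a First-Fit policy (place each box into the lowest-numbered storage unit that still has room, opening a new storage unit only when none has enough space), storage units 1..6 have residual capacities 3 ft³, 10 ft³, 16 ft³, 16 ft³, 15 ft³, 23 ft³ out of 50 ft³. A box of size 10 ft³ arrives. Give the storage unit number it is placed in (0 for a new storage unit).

Storage units with room: storage unit 2 (10 ft³), storage unit 3 (16 ft³), storage unit 4 (16 ft³), storage unit 5 (15 ft³), storage unit 6 (23 ft³).
The first with room is storage unit 2.

2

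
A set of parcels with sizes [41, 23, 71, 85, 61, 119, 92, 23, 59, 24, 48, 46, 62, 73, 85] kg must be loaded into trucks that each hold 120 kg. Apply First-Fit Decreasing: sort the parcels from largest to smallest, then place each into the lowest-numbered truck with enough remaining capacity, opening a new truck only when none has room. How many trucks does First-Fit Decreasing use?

Sorted descending: 119, 92, 85, 85, 73, 71, 62, 61, 59, 48, 46, 41, 24, 23, 23.
truck 1: place 119 kg, 1 kg left
truck 2: place 92 kg, 28 kg left
truck 3: place 85 kg, 35 kg left
truck 4: place 85 kg, 35 kg left
truck 5: place 73 kg, 47 kg left
truck 6: place 71 kg, 49 kg left
truck 7: place 62 kg, 58 kg left
truck 8: place 61 kg, 59 kg left
truck 8: place 59 kg, 0 kg left
truck 6: place 48 kg, 1 kg left
truck 5: place 46 kg, 1 kg left
truck 7: place 41 kg, 17 kg left
truck 2: place 24 kg, 4 kg left
truck 3: place 23 kg, 12 kg left
truck 4: place 23 kg, 12 kg left
Final trucks: [119] [92,24] [85,23] [85,23] [73,46] [71,48] [62,41] [61,59].

8 trucks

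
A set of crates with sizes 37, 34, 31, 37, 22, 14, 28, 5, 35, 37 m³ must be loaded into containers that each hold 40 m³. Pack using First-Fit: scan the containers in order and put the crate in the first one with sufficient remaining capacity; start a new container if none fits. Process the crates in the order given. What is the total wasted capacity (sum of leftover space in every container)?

40

Put 37 m³ in container 1; 3 m³ remain.
Put 34 m³ in container 2; 6 m³ remain.
Put 31 m³ in container 3; 9 m³ remain.
Put 37 m³ in container 4; 3 m³ remain.
Put 22 m³ in container 5; 18 m³ remain.
Put 14 m³ in container 5; 4 m³ remain.
Put 28 m³ in container 6; 12 m³ remain.
Put 5 m³ in container 2; 1 m³ remain.
Put 35 m³ in container 7; 5 m³ remain.
Put 37 m³ in container 8; 3 m³ remain.
8 containers × 40 m³ = 320 m³; used 280 m³; unused 40 m³.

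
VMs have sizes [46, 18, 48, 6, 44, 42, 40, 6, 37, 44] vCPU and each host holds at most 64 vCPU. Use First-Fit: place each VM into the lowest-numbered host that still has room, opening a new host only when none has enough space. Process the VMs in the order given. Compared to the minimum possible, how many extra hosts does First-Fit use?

0

First-Fit: [46,18] [48,6,6] [44] [42] [40] [37] [44] → 7 hosts.
7 VMs exceed 32 vCPU (half the capacity), and no two of those can share a host, so at least 7 hosts are needed.
So 7 is already optimal.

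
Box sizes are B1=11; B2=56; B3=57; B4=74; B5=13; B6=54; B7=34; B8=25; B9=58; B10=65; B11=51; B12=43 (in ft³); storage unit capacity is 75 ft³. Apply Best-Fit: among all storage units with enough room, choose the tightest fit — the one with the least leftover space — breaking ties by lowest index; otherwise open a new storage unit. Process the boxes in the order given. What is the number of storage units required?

storage unit 1: place B1 (11 ft³), 64 ft³ left
storage unit 1: place B2 (56 ft³), 8 ft³ left
storage unit 2: place B3 (57 ft³), 18 ft³ left
storage unit 3: place B4 (74 ft³), 1 ft³ left
storage unit 2: place B5 (13 ft³), 5 ft³ left
storage unit 4: place B6 (54 ft³), 21 ft³ left
storage unit 5: place B7 (34 ft³), 41 ft³ left
storage unit 5: place B8 (25 ft³), 16 ft³ left
storage unit 6: place B9 (58 ft³), 17 ft³ left
storage unit 7: place B10 (65 ft³), 10 ft³ left
storage unit 8: place B11 (51 ft³), 24 ft³ left
storage unit 9: place B12 (43 ft³), 32 ft³ left

9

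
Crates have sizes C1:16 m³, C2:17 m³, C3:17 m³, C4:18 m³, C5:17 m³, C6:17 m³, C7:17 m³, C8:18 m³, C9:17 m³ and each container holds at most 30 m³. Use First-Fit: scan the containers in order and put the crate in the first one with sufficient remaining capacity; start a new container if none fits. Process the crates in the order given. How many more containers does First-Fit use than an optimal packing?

First-Fit: [16] [17] [17] [18] [17] [17] [17] [18] [17] → 9 containers.
9 crates exceed 15 m³ (half the capacity), and no two of those can share a container, so at least 9 containers are needed.
So 9 is already optimal.

0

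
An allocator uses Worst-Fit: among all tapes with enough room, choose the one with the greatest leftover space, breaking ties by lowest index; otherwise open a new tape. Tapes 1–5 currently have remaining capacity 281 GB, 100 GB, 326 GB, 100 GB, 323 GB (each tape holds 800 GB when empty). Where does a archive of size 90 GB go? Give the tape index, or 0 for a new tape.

Tapes with room: tape 1 (281 GB), tape 2 (100 GB), tape 3 (326 GB), tape 4 (100 GB), tape 5 (323 GB).
Most room is tape 3 with 326 GB free.

3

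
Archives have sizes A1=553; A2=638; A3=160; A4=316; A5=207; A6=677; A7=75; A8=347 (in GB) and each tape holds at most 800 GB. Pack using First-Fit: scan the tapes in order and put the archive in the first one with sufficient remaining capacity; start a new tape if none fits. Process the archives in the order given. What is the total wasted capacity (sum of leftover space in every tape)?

tape 1: place A1 (553 GB), 247 GB left
tape 2: place A2 (638 GB), 162 GB left
tape 1: place A3 (160 GB), 87 GB left
tape 3: place A4 (316 GB), 484 GB left
tape 3: place A5 (207 GB), 277 GB left
tape 4: place A6 (677 GB), 123 GB left
tape 1: place A7 (75 GB), 12 GB left
tape 5: place A8 (347 GB), 453 GB left
5 tapes × 800 GB = 4000 GB; used 2973 GB; unused 1027 GB.

1027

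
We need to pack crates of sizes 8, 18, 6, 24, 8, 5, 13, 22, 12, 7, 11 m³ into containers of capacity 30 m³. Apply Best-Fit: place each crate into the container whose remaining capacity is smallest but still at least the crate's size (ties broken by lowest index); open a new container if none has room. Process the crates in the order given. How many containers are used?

Put 8 m³ in container 1; 22 m³ remain.
Put 18 m³ in container 1; 4 m³ remain.
Put 6 m³ in container 2; 24 m³ remain.
Put 24 m³ in container 2; 0 m³ remain.
Put 8 m³ in container 3; 22 m³ remain.
Put 5 m³ in container 3; 17 m³ remain.
Put 13 m³ in container 3; 4 m³ remain.
Put 22 m³ in container 4; 8 m³ remain.
Put 12 m³ in container 5; 18 m³ remain.
Put 7 m³ in container 4; 1 m³ remain.
Put 11 m³ in container 5; 7 m³ remain.

5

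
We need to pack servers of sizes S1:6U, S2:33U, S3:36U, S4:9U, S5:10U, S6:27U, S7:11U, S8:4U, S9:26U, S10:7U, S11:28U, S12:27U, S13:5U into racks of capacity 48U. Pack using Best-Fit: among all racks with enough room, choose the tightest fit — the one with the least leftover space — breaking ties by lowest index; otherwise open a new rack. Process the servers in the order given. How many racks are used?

Put S1 (6U) in rack 1; 42U remain.
Put S2 (33U) in rack 1; 9U remain.
Put S3 (36U) in rack 2; 12U remain.
Put S4 (9U) in rack 1; 0U remain.
Put S5 (10U) in rack 2; 2U remain.
Put S6 (27U) in rack 3; 21U remain.
Put S7 (11U) in rack 3; 10U remain.
Put S8 (4U) in rack 3; 6U remain.
Put S9 (26U) in rack 4; 22U remain.
Put S10 (7U) in rack 4; 15U remain.
Put S11 (28U) in rack 5; 20U remain.
Put S12 (27U) in rack 6; 21U remain.
Put S13 (5U) in rack 3; 1U remain.

6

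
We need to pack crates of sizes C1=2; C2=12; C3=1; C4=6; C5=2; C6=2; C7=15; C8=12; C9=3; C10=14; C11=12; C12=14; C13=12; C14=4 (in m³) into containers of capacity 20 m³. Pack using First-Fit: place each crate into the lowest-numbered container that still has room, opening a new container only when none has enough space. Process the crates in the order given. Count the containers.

C1 (2 m³) → container 1 (remaining 18 m³)
C2 (12 m³) → container 1 (remaining 6 m³)
C3 (1 m³) → container 1 (remaining 5 m³)
C4 (6 m³) → container 2 (remaining 14 m³)
C5 (2 m³) → container 1 (remaining 3 m³)
C6 (2 m³) → container 1 (remaining 1 m³)
C7 (15 m³) → container 3 (remaining 5 m³)
C8 (12 m³) → container 2 (remaining 2 m³)
C9 (3 m³) → container 3 (remaining 2 m³)
C10 (14 m³) → container 4 (remaining 6 m³)
C11 (12 m³) → container 5 (remaining 8 m³)
C12 (14 m³) → container 6 (remaining 6 m³)
C13 (12 m³) → container 7 (remaining 8 m³)
C14 (4 m³) → container 4 (remaining 2 m³)
Final containers: [2,12,1,2,2] [6,12] [15,3] [14,4] [12] [14] [12].

7 containers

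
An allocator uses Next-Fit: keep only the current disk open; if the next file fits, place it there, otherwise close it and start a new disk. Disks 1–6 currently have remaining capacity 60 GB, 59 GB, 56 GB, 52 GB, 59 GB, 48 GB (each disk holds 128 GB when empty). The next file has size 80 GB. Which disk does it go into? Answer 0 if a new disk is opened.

0

Next-Fit only looks at disk 6, which has 48 GB free.
80 GB does not fit, so a new disk is opened.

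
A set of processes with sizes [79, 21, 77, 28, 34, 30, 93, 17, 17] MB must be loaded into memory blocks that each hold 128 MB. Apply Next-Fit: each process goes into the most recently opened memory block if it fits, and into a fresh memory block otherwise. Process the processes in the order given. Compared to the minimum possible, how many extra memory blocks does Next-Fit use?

Next-Fit: [79,21] [77,28] [34,30] [93,17,17] → 4 memory blocks.
Total size 396 MB; any packing needs at least ⌈396/128⌉ = 4 memory blocks.
So 4 is already optimal.

0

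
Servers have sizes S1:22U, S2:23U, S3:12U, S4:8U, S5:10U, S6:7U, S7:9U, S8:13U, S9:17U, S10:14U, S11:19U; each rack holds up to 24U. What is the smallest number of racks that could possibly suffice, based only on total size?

Total size = 22 + 23 + 12 + 8 + 10 + 7 + 9 + 13 + 17 + 14 + 19 = 154U.
⌈154 / 24⌉ = 7.

7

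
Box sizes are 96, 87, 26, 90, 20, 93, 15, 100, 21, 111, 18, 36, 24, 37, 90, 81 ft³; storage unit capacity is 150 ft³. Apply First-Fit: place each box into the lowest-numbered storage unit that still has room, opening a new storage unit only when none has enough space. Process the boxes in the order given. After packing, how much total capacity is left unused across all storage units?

Put 96 ft³ in storage unit 1; 54 ft³ remain.
Put 87 ft³ in storage unit 2; 63 ft³ remain.
Put 26 ft³ in storage unit 1; 28 ft³ remain.
Put 90 ft³ in storage unit 3; 60 ft³ remain.
Put 20 ft³ in storage unit 1; 8 ft³ remain.
Put 93 ft³ in storage unit 4; 57 ft³ remain.
Put 15 ft³ in storage unit 2; 48 ft³ remain.
Put 100 ft³ in storage unit 5; 50 ft³ remain.
Put 21 ft³ in storage unit 2; 27 ft³ remain.
Put 111 ft³ in storage unit 6; 39 ft³ remain.
Put 18 ft³ in storage unit 2; 9 ft³ remain.
Put 36 ft³ in storage unit 3; 24 ft³ remain.
Put 24 ft³ in storage unit 3; 0 ft³ remain.
Put 37 ft³ in storage unit 4; 20 ft³ remain.
Put 90 ft³ in storage unit 7; 60 ft³ remain.
Put 81 ft³ in storage unit 8; 69 ft³ remain.
8 storage units × 150 ft³ = 1200 ft³; used 945 ft³; unused 255 ft³.

255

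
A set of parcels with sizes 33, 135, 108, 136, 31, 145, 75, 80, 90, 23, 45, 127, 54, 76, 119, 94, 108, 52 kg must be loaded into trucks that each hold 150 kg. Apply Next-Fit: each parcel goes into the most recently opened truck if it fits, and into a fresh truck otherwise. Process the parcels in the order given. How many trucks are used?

truck 1: place 33 kg, 117 kg left
truck 2: place 135 kg, 15 kg left
truck 3: place 108 kg, 42 kg left
truck 4: place 136 kg, 14 kg left
truck 5: place 31 kg, 119 kg left
truck 6: place 145 kg, 5 kg left
truck 7: place 75 kg, 75 kg left
truck 8: place 80 kg, 70 kg left
truck 9: place 90 kg, 60 kg left
truck 9: place 23 kg, 37 kg left
truck 10: place 45 kg, 105 kg left
truck 11: place 127 kg, 23 kg left
truck 12: place 54 kg, 96 kg left
truck 12: place 76 kg, 20 kg left
truck 13: place 119 kg, 31 kg left
truck 14: place 94 kg, 56 kg left
truck 15: place 108 kg, 42 kg left
truck 16: place 52 kg, 98 kg left

16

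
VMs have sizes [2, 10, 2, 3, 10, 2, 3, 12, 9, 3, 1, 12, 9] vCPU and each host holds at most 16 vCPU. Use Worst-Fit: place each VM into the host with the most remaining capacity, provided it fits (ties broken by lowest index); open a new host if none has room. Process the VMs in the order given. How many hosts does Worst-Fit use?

host 1: place 2 vCPU, 14 vCPU left
host 1: place 10 vCPU, 4 vCPU left
host 1: place 2 vCPU, 2 vCPU left
host 2: place 3 vCPU, 13 vCPU left
host 2: place 10 vCPU, 3 vCPU left
host 2: place 2 vCPU, 1 vCPU left
host 3: place 3 vCPU, 13 vCPU left
host 3: place 12 vCPU, 1 vCPU left
host 4: place 9 vCPU, 7 vCPU left
host 4: place 3 vCPU, 4 vCPU left
host 4: place 1 vCPU, 3 vCPU left
host 5: place 12 vCPU, 4 vCPU left
host 6: place 9 vCPU, 7 vCPU left
Final hosts: [2,10,2] [3,10,2] [3,12] [9,3,1] [12] [9].

6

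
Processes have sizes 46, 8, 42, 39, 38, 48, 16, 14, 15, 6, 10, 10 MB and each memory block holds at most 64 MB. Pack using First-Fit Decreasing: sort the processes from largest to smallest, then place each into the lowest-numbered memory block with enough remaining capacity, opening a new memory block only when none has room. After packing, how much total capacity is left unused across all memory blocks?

Sorted descending: 48, 46, 42, 39, 38, 16, 15, 14, 10, 10, 8, 6.
memory block 1: place 48 MB, 16 MB left
memory block 2: place 46 MB, 18 MB left
memory block 3: place 42 MB, 22 MB left
memory block 4: place 39 MB, 25 MB left
memory block 5: place 38 MB, 26 MB left
memory block 1: place 16 MB, 0 MB left
memory block 2: place 15 MB, 3 MB left
memory block 3: place 14 MB, 8 MB left
memory block 4: place 10 MB, 15 MB left
memory block 4: place 10 MB, 5 MB left
memory block 3: place 8 MB, 0 MB left
memory block 5: place 6 MB, 20 MB left
5 memory blocks × 64 MB = 320 MB; used 292 MB; unused 28 MB.

28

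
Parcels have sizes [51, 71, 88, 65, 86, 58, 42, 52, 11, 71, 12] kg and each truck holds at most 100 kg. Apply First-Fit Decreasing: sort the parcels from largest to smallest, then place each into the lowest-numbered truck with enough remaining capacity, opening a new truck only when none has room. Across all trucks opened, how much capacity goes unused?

193

Sorted descending: 88, 86, 71, 71, 65, 58, 52, 51, 42, 12, 11.
Put 88 kg in truck 1; 12 kg remain.
Put 86 kg in truck 2; 14 kg remain.
Put 71 kg in truck 3; 29 kg remain.
Put 71 kg in truck 4; 29 kg remain.
Put 65 kg in truck 5; 35 kg remain.
Put 58 kg in truck 6; 42 kg remain.
Put 52 kg in truck 7; 48 kg remain.
Put 51 kg in truck 8; 49 kg remain.
Put 42 kg in truck 6; 0 kg remain.
Put 12 kg in truck 1; 0 kg remain.
Put 11 kg in truck 2; 3 kg remain.
8 trucks × 100 kg = 800 kg; used 607 kg; unused 193 kg.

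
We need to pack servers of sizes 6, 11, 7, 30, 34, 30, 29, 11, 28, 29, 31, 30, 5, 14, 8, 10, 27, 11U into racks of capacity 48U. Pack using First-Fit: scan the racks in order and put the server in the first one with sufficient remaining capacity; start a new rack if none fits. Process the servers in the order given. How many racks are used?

6U → rack 1 (remaining 42U)
11U → rack 1 (remaining 31U)
7U → rack 1 (remaining 24U)
30U → rack 2 (remaining 18U)
34U → rack 3 (remaining 14U)
30U → rack 4 (remaining 18U)
29U → rack 5 (remaining 19U)
11U → rack 1 (remaining 13U)
28U → rack 6 (remaining 20U)
29U → rack 7 (remaining 19U)
31U → rack 8 (remaining 17U)
30U → rack 9 (remaining 18U)
5U → rack 1 (remaining 8U)
14U → rack 2 (remaining 4U)
8U → rack 1 (remaining 0U)
10U → rack 3 (remaining 4U)
27U → rack 10 (remaining 21U)
11U → rack 4 (remaining 7U)

10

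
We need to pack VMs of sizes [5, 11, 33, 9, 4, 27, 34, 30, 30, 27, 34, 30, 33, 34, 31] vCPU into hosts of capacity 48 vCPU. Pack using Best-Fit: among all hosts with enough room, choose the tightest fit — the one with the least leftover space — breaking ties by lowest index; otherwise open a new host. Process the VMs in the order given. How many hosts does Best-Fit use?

5 vCPU → host 1 (remaining 43 vCPU)
11 vCPU → host 1 (remaining 32 vCPU)
33 vCPU → host 2 (remaining 15 vCPU)
9 vCPU → host 2 (remaining 6 vCPU)
4 vCPU → host 2 (remaining 2 vCPU)
27 vCPU → host 1 (remaining 5 vCPU)
34 vCPU → host 3 (remaining 14 vCPU)
30 vCPU → host 4 (remaining 18 vCPU)
30 vCPU → host 5 (remaining 18 vCPU)
27 vCPU → host 6 (remaining 21 vCPU)
34 vCPU → host 7 (remaining 14 vCPU)
30 vCPU → host 8 (remaining 18 vCPU)
33 vCPU → host 9 (remaining 15 vCPU)
34 vCPU → host 10 (remaining 14 vCPU)
31 vCPU → host 11 (remaining 17 vCPU)
Final hosts: [5,11,27] [33,9,4] [34] [30] [30] [27] [34] [30] [33] [34] [31].

11 hosts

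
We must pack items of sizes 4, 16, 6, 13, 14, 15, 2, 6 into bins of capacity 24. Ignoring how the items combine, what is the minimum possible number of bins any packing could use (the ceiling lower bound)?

Total size = 4 + 16 + 6 + 13 + 14 + 15 + 2 + 6 = 76.
⌈76 / 24⌉ = 4.

4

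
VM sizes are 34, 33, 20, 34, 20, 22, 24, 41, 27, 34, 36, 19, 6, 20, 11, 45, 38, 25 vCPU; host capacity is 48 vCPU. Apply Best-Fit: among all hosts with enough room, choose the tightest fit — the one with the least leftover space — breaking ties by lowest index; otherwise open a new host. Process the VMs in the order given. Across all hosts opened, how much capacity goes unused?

host 1: place 34 vCPU, 14 vCPU left
host 2: place 33 vCPU, 15 vCPU left
host 3: place 20 vCPU, 28 vCPU left
host 4: place 34 vCPU, 14 vCPU left
host 3: place 20 vCPU, 8 vCPU left
host 5: place 22 vCPU, 26 vCPU left
host 5: place 24 vCPU, 2 vCPU left
host 6: place 41 vCPU, 7 vCPU left
host 7: place 27 vCPU, 21 vCPU left
host 8: place 34 vCPU, 14 vCPU left
host 9: place 36 vCPU, 12 vCPU left
host 7: place 19 vCPU, 2 vCPU left
host 6: place 6 vCPU, 1 vCPU left
host 10: place 20 vCPU, 28 vCPU left
host 9: place 11 vCPU, 1 vCPU left
host 11: place 45 vCPU, 3 vCPU left
host 12: place 38 vCPU, 10 vCPU left
host 10: place 25 vCPU, 3 vCPU left
12 hosts × 48 vCPU = 576 vCPU; used 489 vCPU; unused 87 vCPU.

87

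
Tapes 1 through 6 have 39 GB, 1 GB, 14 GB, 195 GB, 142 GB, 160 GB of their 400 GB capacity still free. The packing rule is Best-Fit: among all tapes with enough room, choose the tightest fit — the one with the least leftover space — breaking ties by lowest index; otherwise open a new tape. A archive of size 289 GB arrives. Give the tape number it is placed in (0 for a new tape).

No tape has ≥ 289 GB free, so a new tape is opened.

0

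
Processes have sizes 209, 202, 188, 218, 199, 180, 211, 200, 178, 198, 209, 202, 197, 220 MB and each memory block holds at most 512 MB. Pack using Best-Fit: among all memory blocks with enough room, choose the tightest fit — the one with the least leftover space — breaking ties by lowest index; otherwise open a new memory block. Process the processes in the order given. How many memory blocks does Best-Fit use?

7 memory blocks

209 MB → memory block 1 (remaining 303 MB)
202 MB → memory block 1 (remaining 101 MB)
188 MB → memory block 2 (remaining 324 MB)
218 MB → memory block 2 (remaining 106 MB)
199 MB → memory block 3 (remaining 313 MB)
180 MB → memory block 3 (remaining 133 MB)
211 MB → memory block 4 (remaining 301 MB)
200 MB → memory block 4 (remaining 101 MB)
178 MB → memory block 5 (remaining 334 MB)
198 MB → memory block 5 (remaining 136 MB)
209 MB → memory block 6 (remaining 303 MB)
202 MB → memory block 6 (remaining 101 MB)
197 MB → memory block 7 (remaining 315 MB)
220 MB → memory block 7 (remaining 95 MB)
Final memory blocks: [209,202] [188,218] [199,180] [211,200] [178,198] [209,202] [197,220].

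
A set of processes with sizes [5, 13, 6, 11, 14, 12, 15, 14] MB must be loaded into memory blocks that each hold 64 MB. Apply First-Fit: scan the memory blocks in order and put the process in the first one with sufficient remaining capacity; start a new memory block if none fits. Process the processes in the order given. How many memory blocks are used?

5 MB → memory block 1 (remaining 59 MB)
13 MB → memory block 1 (remaining 46 MB)
6 MB → memory block 1 (remaining 40 MB)
11 MB → memory block 1 (remaining 29 MB)
14 MB → memory block 1 (remaining 15 MB)
12 MB → memory block 1 (remaining 3 MB)
15 MB → memory block 2 (remaining 49 MB)
14 MB → memory block 2 (remaining 35 MB)

2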